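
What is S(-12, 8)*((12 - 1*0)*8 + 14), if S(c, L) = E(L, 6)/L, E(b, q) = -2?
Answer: -55/2 ≈ -27.500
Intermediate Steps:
S(c, L) = -2/L
S(-12, 8)*((12 - 1*0)*8 + 14) = (-2/8)*((12 - 1*0)*8 + 14) = (-2*1/8)*((12 + 0)*8 + 14) = -(12*8 + 14)/4 = -(96 + 14)/4 = -1/4*110 = -55/2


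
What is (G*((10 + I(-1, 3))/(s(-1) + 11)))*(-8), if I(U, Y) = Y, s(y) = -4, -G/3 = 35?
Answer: 1560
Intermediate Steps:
G = -105 (G = -3*35 = -105)
(G*((10 + I(-1, 3))/(s(-1) + 11)))*(-8) = -105*(10 + 3)/(-4 + 11)*(-8) = -1365/7*(-8) = -105*13/7*(-8) = -195*(-8) = 1560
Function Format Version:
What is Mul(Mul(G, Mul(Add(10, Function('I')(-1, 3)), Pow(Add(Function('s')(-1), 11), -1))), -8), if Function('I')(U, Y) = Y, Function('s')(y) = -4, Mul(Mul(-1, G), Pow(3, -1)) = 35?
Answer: 1560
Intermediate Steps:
G = -105 (G = Mul(-3, 35) = -105)
Mul(Mul(G, Mul(Add(10, Function('I')(-1, 3)), Pow(Add(Function('s')(-1), 11), -1))), -8) = Mul(Mul(-105, Mul(Add(10, 3), Pow(Add(-4, 11), -1))), -8) = Mul(Mul(-105, Mul(13, Pow(7, -1))), -8) = Mul(Mul(-105, Mul(13, Rational(1, 7))), -8) = Mul(Mul(-105, Rational(13, 7)), -8) = Mul(-195, -8) = 1560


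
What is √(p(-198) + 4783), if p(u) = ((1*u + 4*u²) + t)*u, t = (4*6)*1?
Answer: I*√31010333 ≈ 5568.7*I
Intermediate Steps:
t = 24 (t = 24*1 = 24)
p(u) = u*(24 + u + 4*u²) (p(u) = ((1*u + 4*u²) + 24)*u = ((u + 4*u²) + 24)*u = (24 + u + 4*u²)*u = u*(24 + u + 4*u²))
√(p(-198) + 4783) = √(-198*(24 - 198 + 4*(-198)²) + 4783) = √(-198*(24 - 198 + 4*39204) + 4783) = √(-198*(24 - 198 + 156816) + 4783) = √(-198*156642 + 4783) = √(-31015116 + 4783) = √(-31010333) = I*√31010333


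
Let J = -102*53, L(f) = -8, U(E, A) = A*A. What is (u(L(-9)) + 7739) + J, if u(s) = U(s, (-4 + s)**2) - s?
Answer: 23077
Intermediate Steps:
U(E, A) = A**2
u(s) = (-4 + s)**4 - s (u(s) = ((-4 + s)**2)**2 - s = (-4 + s)**4 - s)
J = -5406
(u(L(-9)) + 7739) + J = (((-4 - 8)**4 - 1*(-8)) + 7739) - 5406 = (((-12)**4 + 8) + 7739) - 5406 = ((20736 + 8) + 7739) - 5406 = (20744 + 7739) - 5406 = 28483 - 5406 = 23077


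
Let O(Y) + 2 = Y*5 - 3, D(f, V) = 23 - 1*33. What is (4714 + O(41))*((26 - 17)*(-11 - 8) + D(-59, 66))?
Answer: -889434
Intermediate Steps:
D(f, V) = -10 (D(f, V) = 23 - 33 = -10)
O(Y) = -5 + 5*Y (O(Y) = -2 + (Y*5 - 3) = -2 + (5*Y - 3) = -2 + (-3 + 5*Y) = -5 + 5*Y)
(4714 + O(41))*((26 - 17)*(-11 - 8) + D(-59, 66)) = (4714 + (-5 + 5*41))*((26 - 17)*(-11 - 8) - 10) = (4714 + (-5 + 205))*(9*(-19) - 10) = (4714 + 200)*(-171 - 10) = 4914*(-181) = -889434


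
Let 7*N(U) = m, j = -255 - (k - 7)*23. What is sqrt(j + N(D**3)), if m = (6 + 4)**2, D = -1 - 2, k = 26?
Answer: 2*I*sqrt(8302)/7 ≈ 26.033*I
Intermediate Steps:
D = -3
j = -692 (j = -255 - (26 - 7)*23 = -255 - 19*23 = -255 - 1*437 = -255 - 437 = -692)
m = 100 (m = 10**2 = 100)
N(U) = 100/7 (N(U) = (1/7)*100 = 100/7)
sqrt(j + N(D**3)) = sqrt(-692 + 100/7) = sqrt(-4744/7) = 2*I*sqrt(8302)/7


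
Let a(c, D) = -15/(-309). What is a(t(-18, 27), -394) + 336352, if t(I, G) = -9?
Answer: 34644261/103 ≈ 3.3635e+5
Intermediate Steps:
a(c, D) = 5/103 (a(c, D) = -15*(-1/309) = 5/103)
a(t(-18, 27), -394) + 336352 = 5/103 + 336352 = 34644261/103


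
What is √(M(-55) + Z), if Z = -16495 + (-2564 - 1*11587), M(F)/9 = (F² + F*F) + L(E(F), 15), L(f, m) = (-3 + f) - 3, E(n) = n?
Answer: √23255 ≈ 152.50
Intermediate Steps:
L(f, m) = -6 + f
M(F) = -54 + 9*F + 18*F² (M(F) = 9*((F² + F*F) + (-6 + F)) = 9*((F² + F²) + (-6 + F)) = 9*(2*F² + (-6 + F)) = 9*(-6 + F + 2*F²) = -54 + 9*F + 18*F²)
Z = -30646 (Z = -16495 + (-2564 - 11587) = -16495 - 14151 = -30646)
√(M(-55) + Z) = √((-54 + 9*(-55) + 18*(-55)²) - 30646) = √((-54 - 495 + 18*3025) - 30646) = √((-54 - 495 + 54450) - 30646) = √(53901 - 30646) = √23255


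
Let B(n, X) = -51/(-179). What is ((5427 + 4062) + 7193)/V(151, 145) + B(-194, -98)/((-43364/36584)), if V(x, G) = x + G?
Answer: 435594643/7762156 ≈ 56.118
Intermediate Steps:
B(n, X) = 51/179 (B(n, X) = -51*(-1/179) = 51/179)
V(x, G) = G + x
((5427 + 4062) + 7193)/V(151, 145) + B(-194, -98)/((-43364/36584)) = ((5427 + 4062) + 7193)/(145 + 151) + 51/(179*((-43364/36584))) = (9489 + 7193)/296 + 51/(179*((-43364*1/36584))) = 16682*(1/296) + 51/(179*(-10841/9146)) = 8341/148 + (51/179)*(-9146/10841) = 8341/148 - 466446/1940539 = 435594643/7762156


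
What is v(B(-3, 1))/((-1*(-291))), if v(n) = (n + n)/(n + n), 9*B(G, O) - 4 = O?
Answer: 1/291 ≈ 0.0034364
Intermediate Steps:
B(G, O) = 4/9 + O/9
v(n) = 1 (v(n) = (2*n)/((2*n)) = (2*n)*(1/(2*n)) = 1)
v(B(-3, 1))/((-1*(-291))) = 1/(-1*(-291)) = 1/291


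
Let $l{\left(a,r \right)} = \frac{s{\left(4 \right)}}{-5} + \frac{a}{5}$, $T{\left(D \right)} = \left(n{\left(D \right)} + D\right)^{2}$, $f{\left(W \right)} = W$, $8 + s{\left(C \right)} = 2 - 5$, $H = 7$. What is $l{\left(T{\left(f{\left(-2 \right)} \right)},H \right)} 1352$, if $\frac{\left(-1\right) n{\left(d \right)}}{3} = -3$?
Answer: $16224$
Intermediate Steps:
$s{\left(C \right)} = -11$ ($s{\left(C \right)} = -8 + \left(2 - 5\right) = -8 - 3 = -11$)
$n{\left(d \right)} = 9$ ($n{\left(d \right)} = \left(-3\right) \left(-3\right) = 9$)
$T{\left(D \right)} = \left(9 + D\right)^{2}$
$l{\left(a,r \right)} = \frac{11}{5} + \frac{a}{5}$ ($l{\left(a,r \right)} = - \frac{11}{-5} + \frac{a}{5} = \left(-11\right) \left(- \frac{1}{5}\right) + a \frac{1}{5} = \frac{11}{5} + \frac{a}{5}$)
$l{\left(T{\left(f{\left(-2 \right)} \right)},H \right)} 1352 = \left(\frac{11}{5} + \frac{\left(9 - 2\right)^{2}}{5}\right) 1352 = \left(\frac{11}{5} + \frac{7^{2}}{5}\right) 1352 = \left(\frac{11}{5} + \frac{1}{5} \cdot 49\right) 1352 = \left(\frac{11}{5} + \frac{49}{5}\right) 1352 = 12 \cdot 1352 = 16224$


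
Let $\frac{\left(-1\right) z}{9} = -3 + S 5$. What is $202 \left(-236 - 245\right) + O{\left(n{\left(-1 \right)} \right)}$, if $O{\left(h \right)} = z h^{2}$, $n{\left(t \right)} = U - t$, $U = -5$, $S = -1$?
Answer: $-96010$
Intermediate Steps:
$n{\left(t \right)} = -5 - t$
$z = 72$ ($z = - 9 \left(-3 - 5\right) = \left(-9\right) \left(-8\right) = 72$)
$O{\left(h \right)} = 72 h^{2}$
$202 \left(-236 - 245\right) + O{\left(n{\left(-1 \right)} \right)} = 202 \left(-236 - 245\right) + 72 \left(-5 - -1\right)^{2} = 202 \left(-481\right) + 72 \left(-5 + 1\right)^{2} = -97162 + 72 \left(-4\right)^{2} = -97162 + 72 \cdot 16 = -97162 + 1152 = -96010$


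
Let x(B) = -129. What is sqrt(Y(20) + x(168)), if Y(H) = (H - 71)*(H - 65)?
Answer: 19*sqrt(6) ≈ 46.540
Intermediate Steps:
Y(H) = (-71 + H)*(-65 + H)
sqrt(Y(20) + x(168)) = sqrt((4615 + 20**2 - 136*20) - 129) = sqrt((4615 + 400 - 2720) - 129) = sqrt(2295 - 129) = sqrt(2166) = 19*sqrt(6)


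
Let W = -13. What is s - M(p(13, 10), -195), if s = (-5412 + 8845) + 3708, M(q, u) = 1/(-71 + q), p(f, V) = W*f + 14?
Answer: 1613867/226 ≈ 7141.0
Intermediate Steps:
p(f, V) = 14 - 13*f (p(f, V) = -13*f + 14 = 14 - 13*f)
s = 7141 (s = 3433 + 3708 = 7141)
s - M(p(13, 10), -195) = 7141 - 1/(-71 + (14 - 13*13)) = 7141 - 1/(-71 + (14 - 169)) = 7141 - 1/(-71 - 155) = 7141 - 1/(-226) = 7141 - 1*(-1/226) = 7141 + 1/226 = 1613867/226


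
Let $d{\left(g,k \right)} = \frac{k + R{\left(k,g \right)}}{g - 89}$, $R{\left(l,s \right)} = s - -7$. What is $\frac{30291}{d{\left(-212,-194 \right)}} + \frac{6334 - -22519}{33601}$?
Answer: $\frac{14589127978}{638419} \approx 22852.0$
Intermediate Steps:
$R{\left(l,s \right)} = 7 + s$ ($R{\left(l,s \right)} = s + 7 = 7 + s$)
$d{\left(g,k \right)} = \frac{7 + g + k}{-89 + g}$ ($d{\left(g,k \right)} = \frac{k + \left(7 + g\right)}{g - 89} = \frac{7 + g + k}{-89 + g}$)
$\frac{30291}{d{\left(-212,-194 \right)}} + \frac{6334 - -22519}{33601} = \frac{30291}{\frac{1}{-89 - 212} \left(7 - 212 - 194\right)} + \frac{6334 - -22519}{33601} = \frac{30291}{\frac{1}{-301} \left(-399\right)} + \left(6334 + 22519\right) \frac{1}{33601} = \frac{30291}{\left(- \frac{1}{301}\right) \left(-399\right)} + 28853 \cdot \frac{1}{33601} = \frac{30291}{\frac{57}{43}} + \frac{28853}{33601} = 30291 \cdot \frac{43}{57} + \frac{28853}{33601} = \frac{434171}{19} + \frac{28853}{33601} = \frac{14589127978}{638419}$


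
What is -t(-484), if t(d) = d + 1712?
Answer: -1228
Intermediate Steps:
t(d) = 1712 + d
-t(-484) = -(1712 - 484) = -1*1228 = -1228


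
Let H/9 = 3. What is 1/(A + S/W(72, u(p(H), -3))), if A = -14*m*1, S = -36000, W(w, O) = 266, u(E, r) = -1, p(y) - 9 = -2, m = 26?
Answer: -133/66412 ≈ -0.0020026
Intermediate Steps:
H = 27 (H = 9*3 = 27)
p(y) = 7 (p(y) = 9 - 2 = 7)
A = -364 (A = -14*26*1 = -364*1 = -364)
1/(A + S/W(72, u(p(H), -3))) = 1/(-364 - 36000/266) = 1/(-364 - 36000*1/266) = 1/(-364 - 18000/133) = 1/(-66412/133) = -133/66412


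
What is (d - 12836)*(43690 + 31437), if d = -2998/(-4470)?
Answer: -2155165319047/2235 ≈ -9.6428e+8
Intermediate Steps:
d = 1499/2235 (d = -2998*(-1/4470) = 1499/2235 ≈ 0.67069)
(d - 12836)*(43690 + 31437) = (1499/2235 - 12836)*(43690 + 31437) = -28686961/2235*75127 = -2155165319047/2235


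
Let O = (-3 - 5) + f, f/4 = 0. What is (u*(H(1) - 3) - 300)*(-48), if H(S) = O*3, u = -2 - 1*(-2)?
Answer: 14400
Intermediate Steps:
f = 0 (f = 4*0 = 0)
u = 0 (u = -2 + 2 = 0)
O = -8 (O = (-3 - 5) + 0 = -8 + 0 = -8)
H(S) = -24 (H(S) = -8*3 = -24)
(u*(H(1) - 3) - 300)*(-48) = (0*(-24 - 3) - 300)*(-48) = (0*(-27) - 300)*(-48) = (0 - 300)*(-48) = -300*(-48) = 14400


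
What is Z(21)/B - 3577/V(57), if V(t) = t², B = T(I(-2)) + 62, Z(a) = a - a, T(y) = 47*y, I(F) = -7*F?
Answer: -3577/3249 ≈ -1.1010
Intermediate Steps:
Z(a) = 0
B = 720 (B = 47*(-7*(-2)) + 62 = 47*14 + 62 = 658 + 62 = 720)
Z(21)/B - 3577/V(57) = 0/720 - 3577/(57²) = 0*(1/720) - 3577/3249 = 0 - 3577*1/3249 = 0 - 3577/3249 = -3577/3249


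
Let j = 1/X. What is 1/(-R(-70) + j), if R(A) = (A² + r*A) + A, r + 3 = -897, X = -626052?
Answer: -626052/42465107161 ≈ -1.4743e-5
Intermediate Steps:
r = -900 (r = -3 - 897 = -900)
R(A) = A² - 899*A (R(A) = (A² - 900*A) + A = A² - 899*A)
j = -1/626052 (j = 1/(-626052) = -1/626052 ≈ -1.5973e-6)
1/(-R(-70) + j) = 1/(-(-70)*(-899 - 70) - 1/626052) = 1/(-(-70)*(-969) - 1/626052) = 1/(-1*67830 - 1/626052) = 1/(-67830 - 1/626052) = 1/(-42465107161/626052) = -626052/42465107161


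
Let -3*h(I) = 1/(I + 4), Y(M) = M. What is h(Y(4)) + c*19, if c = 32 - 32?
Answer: -1/24 ≈ -0.041667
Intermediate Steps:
h(I) = -1/(3*(4 + I)) (h(I) = -1/(3*(I + 4)) = -1/(3*(4 + I)))
c = 0
h(Y(4)) + c*19 = -1/(12 + 3*4) + 0*19 = -1/(12 + 12) + 0 = -1/24 + 0 = -1/24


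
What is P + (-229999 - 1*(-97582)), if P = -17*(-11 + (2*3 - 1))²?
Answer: -133029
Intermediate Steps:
P = -612 (P = -17*(-11 + (6 - 1))² = -17*(-11 + 5)² = -17*(-6)² = -17*36 = -612)
P + (-229999 - 1*(-97582)) = -612 + (-229999 - 1*(-97582)) = -612 + (-229999 + 97582) = -612 - 132417 = -133029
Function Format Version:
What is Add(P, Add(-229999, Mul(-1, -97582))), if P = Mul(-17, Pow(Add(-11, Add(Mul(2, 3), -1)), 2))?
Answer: -133029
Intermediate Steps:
P = -612 (P = Mul(-17, Pow(Add(-11, Add(6, -1)), 2)) = Mul(-17, Pow(Add(-11, 5), 2)) = Mul(-17, Pow(-6, 2)) = Mul(-17, 36) = -612)
Add(P, Add(-229999, Mul(-1, -97582))) = Add(-612, Add(-229999, Mul(-1, -97582))) = Add(-612, Add(-229999, 97582)) = Add(-612, -132417) = -133029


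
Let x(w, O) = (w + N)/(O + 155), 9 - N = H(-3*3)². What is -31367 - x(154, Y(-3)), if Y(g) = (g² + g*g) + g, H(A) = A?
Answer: -2666236/85 ≈ -31367.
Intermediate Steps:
Y(g) = g + 2*g² (Y(g) = (g² + g²) + g = 2*g² + g = g + 2*g²)
N = -72 (N = 9 - (-3*3)² = 9 - 1*(-9)² = 9 - 1*81 = 9 - 81 = -72)
x(w, O) = (-72 + w)/(155 + O) (x(w, O) = (w - 72)/(O + 155) = (-72 + w)/(155 + O))
-31367 - x(154, Y(-3)) = -31367 - (-72 + 154)/(155 - 3*(1 + 2*(-3))) = -31367 - 82/(155 - 3*(1 - 6)) = -31367 - 82/(155 - 3*(-5)) = -31367 - 82/(155 + 15) = -31367 - 82/170 = -31367 - 1*41/85 = -31367 - 41/85 = -2666236/85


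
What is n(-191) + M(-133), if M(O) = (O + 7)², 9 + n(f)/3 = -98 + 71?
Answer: 15768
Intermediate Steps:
n(f) = -108 (n(f) = -27 + 3*(-98 + 71) = -27 + 3*(-27) = -27 - 81 = -108)
M(O) = (7 + O)²
n(-191) + M(-133) = -108 + (7 - 133)² = -108 + (-126)² = -108 + 15876 = 15768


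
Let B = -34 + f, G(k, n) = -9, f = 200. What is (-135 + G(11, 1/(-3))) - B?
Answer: -310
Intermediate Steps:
B = 166 (B = -34 + 200 = 166)
(-135 + G(11, 1/(-3))) - B = (-135 - 9) - 1*166 = -144 - 166 = -310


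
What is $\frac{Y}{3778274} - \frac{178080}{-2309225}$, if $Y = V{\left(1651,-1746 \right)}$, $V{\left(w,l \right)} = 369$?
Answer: $\frac{134737427589}{1744976955530} \approx 0.077214$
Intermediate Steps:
$Y = 369$
$\frac{Y}{3778274} - \frac{178080}{-2309225} = \frac{369}{3778274} - \frac{178080}{-2309225} = 369 \cdot \frac{1}{3778274} - - \frac{35616}{461845} = \frac{369}{3778274} + \frac{35616}{461845} = \frac{134737427589}{1744976955530}$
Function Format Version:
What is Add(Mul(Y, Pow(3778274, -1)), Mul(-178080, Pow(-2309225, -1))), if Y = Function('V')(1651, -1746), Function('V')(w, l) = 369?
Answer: Rational(134737427589, 1744976955530) ≈ 0.077214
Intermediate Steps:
Y = 369
Add(Mul(Y, Pow(3778274, -1)), Mul(-178080, Pow(-2309225, -1))) = Add(Mul(369, Pow(3778274, -1)), Mul(-178080, Pow(-2309225, -1))) = Add(Mul(369, Rational(1, 3778274)), Mul(-178080, Rational(-1, 2309225))) = Add(Rational(369, 3778274), Rational(35616, 461845)) = Rational(134737427589, 1744976955530)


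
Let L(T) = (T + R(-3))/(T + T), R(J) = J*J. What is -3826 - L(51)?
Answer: -65052/17 ≈ -3826.6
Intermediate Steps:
R(J) = J²
L(T) = (9 + T)/(2*T) (L(T) = (T + (-3)²)/(T + T) = (T + 9)/((2*T)) = (9 + T)*(1/(2*T)) = (9 + T)/(2*T))
-3826 - L(51) = -3826 - (9 + 51)/(2*51) = -3826 - 60/(2*51) = -3826 - 1*10/17 = -3826 - 10/17 = -65052/17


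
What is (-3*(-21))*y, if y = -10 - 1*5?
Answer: -945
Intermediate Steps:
y = -15 (y = -10 - 5 = -15)
(-3*(-21))*y = -3*(-21)*(-15) = 63*(-15) = -945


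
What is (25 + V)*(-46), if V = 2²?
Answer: -1334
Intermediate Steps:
V = 4
(25 + V)*(-46) = (25 + 4)*(-46) = 29*(-46) = -1334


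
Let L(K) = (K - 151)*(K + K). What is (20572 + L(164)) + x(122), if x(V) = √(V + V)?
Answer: 24836 + 2*√61 ≈ 24852.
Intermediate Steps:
x(V) = √2*√V (x(V) = √(2*V) = √2*√V)
L(K) = 2*K*(-151 + K) (L(K) = (-151 + K)*(2*K) = 2*K*(-151 + K))
(20572 + L(164)) + x(122) = (20572 + 2*164*(-151 + 164)) + √2*√122 = (20572 + 2*164*13) + 2*√61 = (20572 + 4264) + 2*√61 = 24836 + 2*√61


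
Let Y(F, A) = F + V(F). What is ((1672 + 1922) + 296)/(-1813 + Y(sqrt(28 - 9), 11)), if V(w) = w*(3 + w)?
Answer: -1744665/804533 - 3890*sqrt(19)/804533 ≈ -2.1896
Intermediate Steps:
Y(F, A) = F + F*(3 + F)
((1672 + 1922) + 296)/(-1813 + Y(sqrt(28 - 9), 11)) = ((1672 + 1922) + 296)/(-1813 + sqrt(28 - 9)*(4 + sqrt(28 - 9))) = (3594 + 296)/(-1813 + sqrt(19)*(4 + sqrt(19))) = 3890/(-1813 + sqrt(19)*(4 + sqrt(19)))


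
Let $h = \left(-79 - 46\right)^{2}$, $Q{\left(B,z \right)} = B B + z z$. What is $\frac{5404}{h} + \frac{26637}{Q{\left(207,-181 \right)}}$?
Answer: $\frac{164959913}{236281250} \approx 0.69815$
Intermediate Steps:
$Q{\left(B,z \right)} = B^{2} + z^{2}$
$h = 15625$ ($h = \left(-125\right)^{2} = 15625$)
$\frac{5404}{h} + \frac{26637}{Q{\left(207,-181 \right)}} = \frac{5404}{15625} + \frac{26637}{207^{2} + \left(-181\right)^{2}} = 5404 \cdot \frac{1}{15625} + \frac{26637}{42849 + 32761} = \frac{5404}{15625} + \frac{26637}{75610} = \frac{164959913}{236281250}$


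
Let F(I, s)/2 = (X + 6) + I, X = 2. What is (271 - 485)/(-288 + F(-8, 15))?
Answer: 107/144 ≈ 0.74306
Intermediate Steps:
F(I, s) = 16 + 2*I (F(I, s) = 2*((2 + 6) + I) = 2*(8 + I) = 16 + 2*I)
(271 - 485)/(-288 + F(-8, 15)) = (271 - 485)/(-288 + (16 + 2*(-8))) = -214/(-288 + (16 - 16)) = -214/(-288 + 0) = -214/(-288) = -214*(-1/288) = 107/144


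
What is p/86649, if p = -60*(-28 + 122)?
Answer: -1880/28883 ≈ -0.065090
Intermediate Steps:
p = -5640 (p = -60*94 = -5640)
p/86649 = -5640/86649 = -5640*1/86649 = -1880/28883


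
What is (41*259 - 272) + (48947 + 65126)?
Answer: 124420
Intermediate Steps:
(41*259 - 272) + (48947 + 65126) = (10619 - 272) + 114073 = 10347 + 114073 = 124420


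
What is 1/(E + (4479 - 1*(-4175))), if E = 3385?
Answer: 1/12039 ≈ 8.3063e-5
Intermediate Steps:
1/(E + (4479 - 1*(-4175))) = 1/(3385 + (4479 - 1*(-4175))) = 1/(3385 + (4479 + 4175)) = 1/(3385 + 8654) = 1/12039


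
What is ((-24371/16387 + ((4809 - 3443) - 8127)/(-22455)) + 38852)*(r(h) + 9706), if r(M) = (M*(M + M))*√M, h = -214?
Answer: 138756367279688132/367970085 + 1309393487727302224*I*√214/367970085 ≈ 3.7709e+8 + 5.2055e+10*I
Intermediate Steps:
r(M) = 2*M^(5/2) (r(M) = (M*(2*M))*√M = (2*M²)*√M = 2*M^(5/2))
((-24371/16387 + ((4809 - 3443) - 8127)/(-22455)) + 38852)*(r(h) + 9706) = ((-24371/16387 + ((4809 - 3443) - 8127)/(-22455)) + 38852)*(2*(-214)^(5/2) + 9706) = ((-24371*1/16387 + (1366 - 8127)*(-1/22455)) + 38852)*(2*(45796*I*√214) + 9706) = ((-24371/16387 - 6761*(-1/22455)) + 38852)*(91592*I*√214 + 9706) = ((-24371/16387 + 6761/22455) + 38852)*(9706 + 91592*I*√214) = (-436458298/367970085 + 38852)*(9706 + 91592*I*√214) = 14295937284122*(9706 + 91592*I*√214)/367970085 = 138756367279688132/367970085 + 1309393487727302224*I*√214/367970085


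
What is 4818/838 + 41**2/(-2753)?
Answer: 5927638/1153507 ≈ 5.1388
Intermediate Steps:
4818/838 + 41**2/(-2753) = 4818*(1/838) + 1681*(-1/2753) = 2409/419 - 1681/2753 = 5927638/1153507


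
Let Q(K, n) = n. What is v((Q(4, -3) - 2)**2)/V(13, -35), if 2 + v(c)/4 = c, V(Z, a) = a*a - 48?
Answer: 92/1177 ≈ 0.078165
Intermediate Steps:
V(Z, a) = -48 + a**2 (V(Z, a) = a**2 - 48 = -48 + a**2)
v(c) = -8 + 4*c
v((Q(4, -3) - 2)**2)/V(13, -35) = (-8 + 4*(-3 - 2)**2)/(-48 + (-35)**2) = (-8 + 4*(-5)**2)/(-48 + 1225) = (-8 + 4*25)/1177 = (-8 + 100)*(1/1177) = 92*(1/1177) = 92/1177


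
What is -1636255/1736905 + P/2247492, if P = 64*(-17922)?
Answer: -94495232545/65061334871 ≈ -1.4524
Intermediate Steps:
P = -1147008
-1636255/1736905 + P/2247492 = -1636255/1736905 - 1147008/2247492 = -1636255*1/1736905 - 1147008*1/2247492 = -327251/347381 - 95584/187291 = -94495232545/65061334871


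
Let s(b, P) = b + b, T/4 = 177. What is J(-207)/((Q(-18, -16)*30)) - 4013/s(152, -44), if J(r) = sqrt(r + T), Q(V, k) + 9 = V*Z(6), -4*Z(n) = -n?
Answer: -4013/304 - sqrt(501)/1080 ≈ -13.221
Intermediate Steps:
Z(n) = n/4 (Z(n) = -(-1)*n/4 = n/4)
T = 708 (T = 4*177 = 708)
s(b, P) = 2*b
Q(V, k) = -9 + 3*V/2 (Q(V, k) = -9 + V*((1/4)*6) = -9 + V*(3/2) = -9 + 3*V/2)
J(r) = sqrt(708 + r) (J(r) = sqrt(r + 708) = sqrt(708 + r))
J(-207)/((Q(-18, -16)*30)) - 4013/s(152, -44) = sqrt(708 - 207)/(((-9 + (3/2)*(-18))*30)) - 4013/(2*152) = sqrt(501)/(((-9 - 27)*30)) - 4013/304 = sqrt(501)/((-36*30)) - 4013*1/304 = sqrt(501)/(-1080) - 4013/304 = sqrt(501)*(-1/1080) - 4013/304 = -sqrt(501)/1080 - 4013/304 = -4013/304 - sqrt(501)/1080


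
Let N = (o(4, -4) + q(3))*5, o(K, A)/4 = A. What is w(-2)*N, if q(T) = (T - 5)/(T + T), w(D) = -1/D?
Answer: -245/6 ≈ -40.833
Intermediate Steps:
o(K, A) = 4*A
q(T) = (-5 + T)/(2*T) (q(T) = (-5 + T)/((2*T)) = (-5 + T)*(1/(2*T)) = (-5 + T)/(2*T))
N = -245/3 (N = (4*(-4) + (½)*(-5 + 3)/3)*5 = (-16 + (½)*(⅓)*(-2))*5 = (-16 - ⅓)*5 = -49/3*5 = -245/3 ≈ -81.667)
w(-2)*N = -1/(-2)*(-245/3) = -1*(-½)*(-245/3) = (½)*(-245/3) = -245/6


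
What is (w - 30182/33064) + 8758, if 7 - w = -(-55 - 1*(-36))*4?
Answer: 143631457/16532 ≈ 8688.1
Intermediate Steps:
w = -69 (w = 7 - (-(-55 - 1*(-36)))*4 = 7 - (-(-55 + 36))*4 = 7 - (-1*(-19))*4 = 7 - 19*4 = 7 - 1*76 = 7 - 76 = -69)
(w - 30182/33064) + 8758 = (-69 - 30182/33064) + 8758 = (-69 - 30182*1/33064) + 8758 = (-69 - 15091/16532) + 8758 = -1155799/16532 + 8758 = 143631457/16532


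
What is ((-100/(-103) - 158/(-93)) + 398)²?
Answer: 14730366816256/91757241 ≈ 1.6054e+5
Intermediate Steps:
((-100/(-103) - 158/(-93)) + 398)² = ((-100*(-1/103) - 158*(-1/93)) + 398)² = ((100/103 + 158/93) + 398)² = (25574/9579 + 398)² = (3838016/9579)² = 14730366816256/91757241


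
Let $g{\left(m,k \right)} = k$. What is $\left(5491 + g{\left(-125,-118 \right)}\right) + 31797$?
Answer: $37170$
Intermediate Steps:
$\left(5491 + g{\left(-125,-118 \right)}\right) + 31797 = \left(5491 - 118\right) + 31797 = 5373 + 31797 = 37170$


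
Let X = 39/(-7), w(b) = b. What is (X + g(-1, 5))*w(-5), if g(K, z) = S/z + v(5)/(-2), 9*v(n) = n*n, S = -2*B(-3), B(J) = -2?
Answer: 3881/126 ≈ 30.802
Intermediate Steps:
S = 4 (S = -2*(-2) = 4)
v(n) = n²/9 (v(n) = (n*n)/9 = n²/9)
X = -39/7 (X = 39*(-⅐) = -39/7 ≈ -5.5714)
g(K, z) = -25/18 + 4/z (g(K, z) = 4/z + ((⅑)*5²)/(-2) = 4/z + ((⅑)*25)*(-½) = 4/z + (25/9)*(-½) = 4/z - 25/18 = -25/18 + 4/z)
(X + g(-1, 5))*w(-5) = (-39/7 + (-25/18 + 4/5))*(-5) = (-39/7 + (-25/18 + 4*(⅕)))*(-5) = (-39/7 + (-25/18 + ⅘))*(-5) = (-39/7 - 53/90)*(-5) = -3881/630*(-5) = 3881/126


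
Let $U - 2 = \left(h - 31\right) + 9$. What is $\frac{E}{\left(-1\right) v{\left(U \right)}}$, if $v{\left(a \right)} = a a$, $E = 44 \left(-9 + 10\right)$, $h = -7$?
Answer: $- \frac{44}{729} \approx -0.060357$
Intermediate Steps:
$U = -27$ ($U = 2 + \left(\left(-7 - 31\right) + 9\right) = 2 + \left(-38 + 9\right) = 2 - 29 = -27$)
$E = 44$ ($E = 44 \cdot 1 = 44$)
$v{\left(a \right)} = a^{2}$
$\frac{E}{\left(-1\right) v{\left(U \right)}} = \frac{44}{\left(-1\right) \left(-27\right)^{2}} = \frac{44}{\left(-1\right) 729} = \frac{44}{-729} = 44 \left(- \frac{1}{729}\right) = - \frac{44}{729}$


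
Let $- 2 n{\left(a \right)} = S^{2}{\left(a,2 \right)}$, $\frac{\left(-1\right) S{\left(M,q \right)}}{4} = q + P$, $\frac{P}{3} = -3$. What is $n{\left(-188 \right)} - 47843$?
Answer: $-48235$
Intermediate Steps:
$P = -9$ ($P = 3 \left(-3\right) = -9$)
$S{\left(M,q \right)} = 36 - 4 q$ ($S{\left(M,q \right)} = - 4 \left(q - 9\right) = - 4 \left(-9 + q\right) = 36 - 4 q$)
$n{\left(a \right)} = -392$ ($n{\left(a \right)} = - \frac{\left(36 - 8\right)^{2}}{2} = - \frac{28^{2}}{2} = \left(- \frac{1}{2}\right) 784 = -392$)
$n{\left(-188 \right)} - 47843 = -392 - 47843 = -48235$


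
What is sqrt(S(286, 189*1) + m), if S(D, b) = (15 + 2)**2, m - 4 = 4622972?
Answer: sqrt(4623265) ≈ 2150.2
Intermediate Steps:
m = 4622976 (m = 4 + 4622972 = 4622976)
S(D, b) = 289 (S(D, b) = 17**2 = 289)
sqrt(S(286, 189*1) + m) = sqrt(289 + 4622976) = sqrt(4623265)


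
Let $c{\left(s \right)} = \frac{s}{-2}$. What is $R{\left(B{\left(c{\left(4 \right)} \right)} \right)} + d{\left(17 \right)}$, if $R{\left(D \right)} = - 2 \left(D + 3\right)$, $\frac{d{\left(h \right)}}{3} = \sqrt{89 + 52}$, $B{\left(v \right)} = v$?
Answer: $-2 + 3 \sqrt{141} \approx 33.623$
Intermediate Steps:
$c{\left(s \right)} = - \frac{s}{2}$ ($c{\left(s \right)} = s \left(- \frac{1}{2}\right) = - \frac{s}{2}$)
$d{\left(h \right)} = 3 \sqrt{141}$ ($d{\left(h \right)} = 3 \sqrt{89 + 52} = 3 \sqrt{141}$)
$R{\left(D \right)} = -6 - 2 D$ ($R{\left(D \right)} = - 2 \left(3 + D\right) = -6 - 2 D$)
$R{\left(B{\left(c{\left(4 \right)} \right)} \right)} + d{\left(17 \right)} = \left(-6 - 2 \left(\left(- \frac{1}{2}\right) 4\right)\right) + 3 \sqrt{141} = \left(-6 - -4\right) + 3 \sqrt{141} = \left(-6 + 4\right) + 3 \sqrt{141} = -2 + 3 \sqrt{141}$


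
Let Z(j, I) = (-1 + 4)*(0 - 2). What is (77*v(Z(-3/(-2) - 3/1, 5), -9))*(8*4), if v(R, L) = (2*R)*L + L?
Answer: 243936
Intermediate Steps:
Z(j, I) = -6 (Z(j, I) = 3*(-2) = -6)
v(R, L) = L + 2*L*R (v(R, L) = 2*L*R + L = L + 2*L*R)
(77*v(Z(-3/(-2) - 3/1, 5), -9))*(8*4) = (77*(-9*(1 + 2*(-6))))*(8*4) = (77*(-9*(1 - 12)))*32 = (77*(-9*(-11)))*32 = (77*99)*32 = 7623*32 = 243936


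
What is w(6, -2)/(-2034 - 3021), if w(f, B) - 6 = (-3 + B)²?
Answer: -31/5055 ≈ -0.0061325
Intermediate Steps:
w(f, B) = 6 + (-3 + B)²
w(6, -2)/(-2034 - 3021) = (6 + (-3 - 2)²)/(-2034 - 3021) = (6 + (-5)²)/(-5055) = -(6 + 25)/5055 = -1/5055*31 = -31/5055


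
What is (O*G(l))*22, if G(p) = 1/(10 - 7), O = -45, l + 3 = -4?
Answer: -330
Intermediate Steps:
l = -7 (l = -3 - 4 = -7)
G(p) = 1/3
(O*G(l))*22 = -45*1/3*22 = -15*22 = -330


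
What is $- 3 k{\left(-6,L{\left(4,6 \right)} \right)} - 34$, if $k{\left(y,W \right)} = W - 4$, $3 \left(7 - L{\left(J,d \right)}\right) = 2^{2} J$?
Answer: $-27$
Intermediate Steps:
$L{\left(J,d \right)} = 7 - \frac{4 J}{3}$ ($L{\left(J,d \right)} = 7 - \frac{2^{2} J}{3} = 7 - \frac{4 J}{3}$)
$k{\left(y,W \right)} = -4 + W$
$- 3 k{\left(-6,L{\left(4,6 \right)} \right)} - 34 = - 3 \left(-4 + \left(7 - \frac{16}{3}\right)\right) - 34 = - 3 \left(-4 + \frac{5}{3}\right) - 34 = \left(-3\right) \left(- \frac{7}{3}\right) - 34 = 7 - 34 = -27$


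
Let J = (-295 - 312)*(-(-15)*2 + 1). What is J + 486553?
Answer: 467736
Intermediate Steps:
J = -18817 (J = -607*(-3*(-10) + 1) = -607*(30 + 1) = -607*31 = -18817)
J + 486553 = -18817 + 486553 = 467736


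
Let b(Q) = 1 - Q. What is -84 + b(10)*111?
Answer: -1083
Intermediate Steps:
-84 + b(10)*111 = -84 + (1 - 1*10)*111 = -84 + (1 - 10)*111 = -84 - 9*111 = -84 - 999 = -1083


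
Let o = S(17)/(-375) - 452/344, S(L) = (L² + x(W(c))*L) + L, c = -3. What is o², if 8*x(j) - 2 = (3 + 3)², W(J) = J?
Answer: 22882915441/4160250000 ≈ 5.5004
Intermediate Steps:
x(j) = 19/4 (x(j) = ¼ + (3 + 3)²/8 = ¼ + (⅛)*6² = ¼ + (⅛)*36 = ¼ + 9/2 = 19/4)
S(L) = L² + 23*L/4 (S(L) = (L² + 19*L/4) + L = L² + 23*L/4)
o = -151271/64500 (o = ((¼)*17*(23 + 4*17))/(-375) - 452/344 = ((¼)*17*(23 + 68))*(-1/375) - 452*1/344 = ((¼)*17*91)*(-1/375) - 113/86 = (1547/4)*(-1/375) - 113/86 = -1547/1500 - 113/86 = -151271/64500 ≈ -2.3453)
o² = (-151271/64500)² = 22882915441/4160250000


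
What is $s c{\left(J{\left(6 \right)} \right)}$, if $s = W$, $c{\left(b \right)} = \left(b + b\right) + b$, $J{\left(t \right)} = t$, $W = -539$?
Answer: $-9702$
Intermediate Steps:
$c{\left(b \right)} = 3 b$ ($c{\left(b \right)} = 2 b + b = 3 b$)
$s = -539$
$s c{\left(J{\left(6 \right)} \right)} = - 539 \cdot 3 \cdot 6 = \left(-539\right) 18 = -9702$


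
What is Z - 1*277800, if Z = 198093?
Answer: -79707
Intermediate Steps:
Z - 1*277800 = 198093 - 1*277800 = 198093 - 277800 = -79707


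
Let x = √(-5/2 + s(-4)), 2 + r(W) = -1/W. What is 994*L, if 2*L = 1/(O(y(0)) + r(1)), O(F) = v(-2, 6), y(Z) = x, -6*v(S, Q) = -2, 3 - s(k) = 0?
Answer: -1491/8 ≈ -186.38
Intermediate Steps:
s(k) = 3 (s(k) = 3 - 1*0 = 3 + 0 = 3)
v(S, Q) = ⅓ (v(S, Q) = -⅙*(-2) = ⅓)
r(W) = -2 - 1/W
x = √2/2 (x = √(-5/2 + 3) = √(½) = √2/2 ≈ 0.70711)
y(Z) = √2/2
O(F) = ⅓
L = -3/16 (L = 1/(2*(⅓ + (-2 - 1/1))) = 1/(2*(⅓ + (-2 - 1*1))) = 1/(2*(⅓ + (-2 - 1))) = 1/(2*(⅓ - 3)) = 1/(2*(-8/3)) = (½)*(-3/8) = -3/16 ≈ -0.18750)
994*L = 994*(-3/16) = -1491/8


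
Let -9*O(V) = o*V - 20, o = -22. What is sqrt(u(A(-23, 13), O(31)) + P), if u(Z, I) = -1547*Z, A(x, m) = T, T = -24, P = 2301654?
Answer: sqrt(2338782) ≈ 1529.3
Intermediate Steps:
A(x, m) = -24
O(V) = 20/9 + 22*V/9 (O(V) = -(-22*V - 20)/9 = -(-20 - 22*V)/9 = 20/9 + 22*V/9)
sqrt(u(A(-23, 13), O(31)) + P) = sqrt(-1547*(-24) + 2301654) = sqrt(37128 + 2301654) = sqrt(2338782)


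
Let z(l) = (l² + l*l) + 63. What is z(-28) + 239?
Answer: 1870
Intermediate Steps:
z(l) = 63 + 2*l² (z(l) = (l² + l²) + 63 = 2*l² + 63 = 63 + 2*l²)
z(-28) + 239 = (63 + 2*(-28)²) + 239 = (63 + 2*784) + 239 = (63 + 1568) + 239 = 1631 + 239 = 1870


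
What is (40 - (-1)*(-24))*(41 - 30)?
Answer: 176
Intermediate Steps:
(40 - (-1)*(-24))*(41 - 30) = (40 - 1*24)*11 = (40 - 24)*11 = 16*11 = 176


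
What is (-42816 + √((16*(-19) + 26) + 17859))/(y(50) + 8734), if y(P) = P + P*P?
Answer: -10704/2821 + √17581/11284 ≈ -3.7826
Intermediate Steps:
y(P) = P + P²
(-42816 + √((16*(-19) + 26) + 17859))/(y(50) + 8734) = (-42816 + √((16*(-19) + 26) + 17859))/(50*(1 + 50) + 8734) = (-42816 + √((-304 + 26) + 17859))/(50*51 + 8734) = (-42816 + √(-278 + 17859))/(2550 + 8734) = (-42816 + √17581)/11284 = (-42816 + √17581)*(1/11284) = -10704/2821 + √17581/11284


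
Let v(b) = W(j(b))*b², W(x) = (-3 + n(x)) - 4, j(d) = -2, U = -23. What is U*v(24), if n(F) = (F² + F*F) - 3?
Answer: 26496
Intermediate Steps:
n(F) = -3 + 2*F² (n(F) = (F² + F²) - 3 = 2*F² - 3 = -3 + 2*F²)
W(x) = -10 + 2*x² (W(x) = (-3 + (-3 + 2*x²)) - 4 = (-6 + 2*x²) - 4 = -10 + 2*x²)
v(b) = -2*b² (v(b) = (-10 + 2*(-2)²)*b² = (-10 + 2*4)*b² = (-10 + 8)*b² = -2*b²)
U*v(24) = -(-46)*24² = -(-46)*576 = -23*(-1152) = 26496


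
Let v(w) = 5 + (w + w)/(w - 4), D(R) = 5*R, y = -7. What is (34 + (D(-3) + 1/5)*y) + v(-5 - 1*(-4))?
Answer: 143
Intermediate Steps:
v(w) = 5 + 2*w/(-4 + w) (v(w) = 5 + (2*w)/(-4 + w) = 5 + 2*w/(-4 + w))
(34 + (D(-3) + 1/5)*y) + v(-5 - 1*(-4)) = (34 + (5*(-3) + 1/5)*(-7)) + (-20 + 7*(-5 - 1*(-4)))/(-4 + (-5 - 1*(-4))) = (34 + (-15 + ⅕)*(-7)) + (-20 + 7*(-5 + 4))/(-4 + (-5 + 4)) = (34 - 74/5*(-7)) + (-20 + 7*(-1))/(-4 - 1) = (34 + 518/5) + (-20 - 7)/(-5) = 688/5 - ⅕*(-27) = 688/5 + 27/5 = 143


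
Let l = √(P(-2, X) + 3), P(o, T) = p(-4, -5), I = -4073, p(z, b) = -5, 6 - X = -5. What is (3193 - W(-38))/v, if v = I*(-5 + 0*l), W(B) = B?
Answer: 3231/20365 ≈ 0.15865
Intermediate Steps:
X = 11 (X = 6 - 1*(-5) = 6 + 5 = 11)
P(o, T) = -5
l = I*√2 (l = √(-5 + 3) = √(-2) = I*√2 ≈ 1.4142*I)
v = 20365 (v = -4073*(-5 + 0*(I*√2)) = -4073*(-5 + 0) = -4073*(-5) = 20365)
(3193 - W(-38))/v = (3193 - 1*(-38))/20365 = (3193 + 38)*(1/20365) = 3231*(1/20365) = 3231/20365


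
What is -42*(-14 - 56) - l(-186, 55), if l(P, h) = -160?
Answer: 3100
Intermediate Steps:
-42*(-14 - 56) - l(-186, 55) = -42*(-14 - 56) - 1*(-160) = -42*(-70) + 160 = 2940 + 160 = 3100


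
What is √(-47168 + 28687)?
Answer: I*√18481 ≈ 135.94*I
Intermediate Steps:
√(-47168 + 28687) = √(-18481) = I*√18481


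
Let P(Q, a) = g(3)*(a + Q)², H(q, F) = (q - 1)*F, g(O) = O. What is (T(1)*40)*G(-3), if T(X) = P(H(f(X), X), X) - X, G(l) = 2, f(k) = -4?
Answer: 3760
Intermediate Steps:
H(q, F) = F*(-1 + q) (H(q, F) = (-1 + q)*F = F*(-1 + q))
P(Q, a) = 3*(Q + a)² (P(Q, a) = 3*(a + Q)² = 3*(Q + a)²)
T(X) = -X + 48*X² (T(X) = 3*(X*(-1 - 4) + X)² - X = 3*(X*(-5) + X)² - X = 3*(-5*X + X)² - X = 3*(-4*X)² - X = 3*(16*X²) - X = 48*X² - X = -X + 48*X²)
(T(1)*40)*G(-3) = ((1*(-1 + 48*1))*40)*2 = ((1*(-1 + 48))*40)*2 = ((1*47)*40)*2 = (47*40)*2 = 1880*2 = 3760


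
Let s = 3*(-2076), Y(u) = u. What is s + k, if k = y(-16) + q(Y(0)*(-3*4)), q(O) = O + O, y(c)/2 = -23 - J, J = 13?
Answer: -6300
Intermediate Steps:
y(c) = -72 (y(c) = 2*(-23 - 1*13) = 2*(-23 - 13) = 2*(-36) = -72)
q(O) = 2*O
s = -6228
k = -72 (k = -72 + 2*(0*(-3*4)) = -72 + 2*(0*(-12)) = -72 + 2*0 = -72 + 0 = -72)
s + k = -6228 - 72 = -6300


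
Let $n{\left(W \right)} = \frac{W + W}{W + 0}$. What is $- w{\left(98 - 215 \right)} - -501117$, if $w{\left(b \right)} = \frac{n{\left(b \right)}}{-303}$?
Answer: $\frac{151838453}{303} \approx 5.0112 \cdot 10^{5}$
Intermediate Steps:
$n{\left(W \right)} = 2$ ($n{\left(W \right)} = \frac{2 W}{W} = 2$)
$w{\left(b \right)} = - \frac{2}{303}$ ($w{\left(b \right)} = \frac{2}{-303} = 2 \left(- \frac{1}{303}\right) = - \frac{2}{303}$)
$- w{\left(98 - 215 \right)} - -501117 = \left(-1\right) \left(- \frac{2}{303}\right) - -501117 = \frac{2}{303} + 501117 = \frac{151838453}{303}$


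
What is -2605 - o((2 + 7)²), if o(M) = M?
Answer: -2686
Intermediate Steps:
-2605 - o((2 + 7)²) = -2605 - (2 + 7)² = -2605 - 1*9² = -2605 - 1*81 = -2605 - 81 = -2686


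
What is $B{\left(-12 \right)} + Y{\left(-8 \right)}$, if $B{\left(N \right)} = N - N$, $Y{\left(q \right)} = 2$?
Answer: $2$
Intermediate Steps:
$B{\left(N \right)} = 0$
$B{\left(-12 \right)} + Y{\left(-8 \right)} = 0 + 2 = 2$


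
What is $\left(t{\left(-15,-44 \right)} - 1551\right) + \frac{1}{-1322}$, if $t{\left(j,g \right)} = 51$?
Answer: $- \frac{1983001}{1322} \approx -1500.0$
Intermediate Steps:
$\left(t{\left(-15,-44 \right)} - 1551\right) + \frac{1}{-1322} = \left(51 - 1551\right) + \frac{1}{-1322} = \left(51 - 1551\right) - \frac{1}{1322} = -1500 - \frac{1}{1322} = - \frac{1983001}{1322}$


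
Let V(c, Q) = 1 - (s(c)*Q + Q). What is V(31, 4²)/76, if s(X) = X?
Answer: -511/76 ≈ -6.7237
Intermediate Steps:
V(c, Q) = 1 - Q - Q*c (V(c, Q) = 1 - (c*Q + Q) = 1 - (Q*c + Q) = 1 - (Q + Q*c) = 1 + (-Q - Q*c) = 1 - Q - Q*c)
V(31, 4²)/76 = (1 - 1*4² - 1*4²*31)/76 = (1 - 1*16 - 1*16*31)*(1/76) = (1 - 16 - 496)*(1/76) = -511*1/76 = -511/76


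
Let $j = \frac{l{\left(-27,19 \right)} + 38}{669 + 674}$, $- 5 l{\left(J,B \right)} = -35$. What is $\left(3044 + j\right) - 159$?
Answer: $\frac{3874600}{1343} \approx 2885.0$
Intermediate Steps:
$l{\left(J,B \right)} = 7$ ($l{\left(J,B \right)} = \left(- \frac{1}{5}\right) \left(-35\right) = 7$)
$j = \frac{45}{1343}$ ($j = \frac{7 + 38}{669 + 674} = \frac{45}{1343} \approx 0.033507$)
$\left(3044 + j\right) - 159 = \left(3044 + \frac{45}{1343}\right) - 159 = \frac{4088137}{1343} - 159 = \frac{3874600}{1343}$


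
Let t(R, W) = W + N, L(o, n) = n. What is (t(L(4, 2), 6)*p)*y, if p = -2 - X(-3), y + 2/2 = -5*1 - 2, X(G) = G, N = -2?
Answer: -32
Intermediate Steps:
t(R, W) = -2 + W (t(R, W) = W - 2 = -2 + W)
y = -8 (y = -1 + (-5*1 - 2) = -1 + (-5 - 2) = -1 - 7 = -8)
p = 1 (p = -2 - 1*(-3) = -2 + 3 = 1)
(t(L(4, 2), 6)*p)*y = ((-2 + 6)*1)*(-8) = (4*1)*(-8) = 4*(-8) = -32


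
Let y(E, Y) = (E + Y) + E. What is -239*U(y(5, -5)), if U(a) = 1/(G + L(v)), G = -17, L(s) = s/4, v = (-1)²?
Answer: 956/67 ≈ 14.269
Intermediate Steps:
v = 1
L(s) = s/4 (L(s) = s*(¼) = s/4)
y(E, Y) = Y + 2*E
U(a) = -4/67 (U(a) = 1/(-17 + (¼)*1) = 1/(-17 + ¼) = 1/(-67/4) = -4/67)
-239*U(y(5, -5)) = -239*(-4/67) = 956/67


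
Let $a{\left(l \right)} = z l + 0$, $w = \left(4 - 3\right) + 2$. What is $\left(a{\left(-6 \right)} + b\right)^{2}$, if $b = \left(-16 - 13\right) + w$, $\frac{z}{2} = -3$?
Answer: $100$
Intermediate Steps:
$z = -6$ ($z = 2 \left(-3\right) = -6$)
$w = 3$ ($w = 1 + 2 = 3$)
$a{\left(l \right)} = - 6 l$ ($a{\left(l \right)} = - 6 l + 0 = - 6 l$)
$b = -26$ ($b = \left(-16 - 13\right) + 3 = -29 + 3 = -26$)
$\left(a{\left(-6 \right)} + b\right)^{2} = \left(\left(-6\right) \left(-6\right) - 26\right)^{2} = \left(36 - 26\right)^{2} = 10^{2} = 100$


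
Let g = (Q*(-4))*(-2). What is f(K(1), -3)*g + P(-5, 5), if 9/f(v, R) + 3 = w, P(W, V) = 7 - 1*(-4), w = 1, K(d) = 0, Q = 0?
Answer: 11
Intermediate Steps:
P(W, V) = 11 (P(W, V) = 7 + 4 = 11)
g = 0 (g = (0*(-4))*(-2) = 0*(-2) = 0)
f(v, R) = -9/2 (f(v, R) = 9/(-3 + 1) = 9/(-2) = 9*(-1/2) = -9/2)
f(K(1), -3)*g + P(-5, 5) = -9/2*0 + 11 = 0 + 11 = 11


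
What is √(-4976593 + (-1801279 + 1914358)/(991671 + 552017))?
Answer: I*√2964771197886341410/771844 ≈ 2230.8*I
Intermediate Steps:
√(-4976593 + (-1801279 + 1914358)/(991671 + 552017)) = √(-4976593 + 113079/1543688) = √(-7682306781905/1543688) = I*√2964771197886341410/771844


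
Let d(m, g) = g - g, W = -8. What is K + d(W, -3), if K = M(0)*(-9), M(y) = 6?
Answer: -54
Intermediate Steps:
d(m, g) = 0
K = -54 (K = 6*(-9) = -54)
K + d(W, -3) = -54 + 0 = -54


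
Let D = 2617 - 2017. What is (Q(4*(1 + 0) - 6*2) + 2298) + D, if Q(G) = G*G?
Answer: 2962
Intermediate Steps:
Q(G) = G**2
D = 600
(Q(4*(1 + 0) - 6*2) + 2298) + D = ((4*(1 + 0) - 6*2)**2 + 2298) + 600 = ((4*1 - 12)**2 + 2298) + 600 = ((4 - 12)**2 + 2298) + 600 = ((-8)**2 + 2298) + 600 = (64 + 2298) + 600 = 2362 + 600 = 2962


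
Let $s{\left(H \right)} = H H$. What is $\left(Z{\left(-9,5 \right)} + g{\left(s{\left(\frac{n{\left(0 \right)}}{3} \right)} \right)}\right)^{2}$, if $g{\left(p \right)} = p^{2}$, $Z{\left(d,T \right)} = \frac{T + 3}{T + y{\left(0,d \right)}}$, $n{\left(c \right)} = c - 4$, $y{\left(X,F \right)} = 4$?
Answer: $\frac{107584}{6561} \approx 16.397$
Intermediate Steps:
$n{\left(c \right)} = -4 + c$ ($n{\left(c \right)} = c - 4 = -4 + c$)
$Z{\left(d,T \right)} = \frac{3 + T}{4 + T}$ ($Z{\left(d,T \right)} = \frac{T + 3}{T + 4} = \frac{3 + T}{4 + T}$)
$s{\left(H \right)} = H^{2}$
$\left(Z{\left(-9,5 \right)} + g{\left(s{\left(\frac{n{\left(0 \right)}}{3} \right)} \right)}\right)^{2} = \left(\frac{3 + 5}{4 + 5} + \left(\left(\frac{-4 + 0}{3}\right)^{2}\right)^{2}\right)^{2} = \left(\frac{1}{9} \cdot 8 + \left(\left(\left(-4\right) \frac{1}{3}\right)^{2}\right)^{2}\right)^{2} = \left(\frac{1}{9} \cdot 8 + \left(\left(- \frac{4}{3}\right)^{2}\right)^{2}\right)^{2} = \left(\frac{8}{9} + \left(\frac{16}{9}\right)^{2}\right)^{2} = \left(\frac{8}{9} + \frac{256}{81}\right)^{2} = \left(\frac{328}{81}\right)^{2} = \frac{107584}{6561}$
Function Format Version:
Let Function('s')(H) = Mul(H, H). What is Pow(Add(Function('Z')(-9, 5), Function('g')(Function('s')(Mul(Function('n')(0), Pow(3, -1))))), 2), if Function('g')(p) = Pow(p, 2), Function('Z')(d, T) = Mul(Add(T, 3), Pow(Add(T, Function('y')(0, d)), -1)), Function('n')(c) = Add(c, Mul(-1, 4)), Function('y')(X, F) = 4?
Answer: Rational(107584, 6561) ≈ 16.397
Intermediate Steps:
Function('n')(c) = Add(-4, c) (Function('n')(c) = Add(c, -4) = Add(-4, c))
Function('Z')(d, T) = Mul(Pow(Add(4, T), -1), Add(3, T)) (Function('Z')(d, T) = Mul(Add(T, 3), Pow(Add(T, 4), -1)) = Mul(Add(3, T), Pow(Add(4, T), -1)) = Mul(Pow(Add(4, T), -1), Add(3, T)))
Function('s')(H) = Pow(H, 2)
Pow(Add(Function('Z')(-9, 5), Function('g')(Function('s')(Mul(Function('n')(0), Pow(3, -1))))), 2) = Pow(Add(Mul(Pow(Add(4, 5), -1), Add(3, 5)), Pow(Pow(Mul(Add(-4, 0), Pow(3, -1)), 2), 2)), 2) = Pow(Add(Mul(Pow(9, -1), 8), Pow(Pow(Mul(-4, Rational(1, 3)), 2), 2)), 2) = Pow(Add(Mul(Rational(1, 9), 8), Pow(Pow(Rational(-4, 3), 2), 2)), 2) = Pow(Add(Rational(8, 9), Pow(Rational(16, 9), 2)), 2) = Pow(Add(Rational(8, 9), Rational(256, 81)), 2) = Pow(Rational(328, 81), 2) = Rational(107584, 6561)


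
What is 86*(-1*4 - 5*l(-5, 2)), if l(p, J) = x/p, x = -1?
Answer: -430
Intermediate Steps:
l(p, J) = -1/p
86*(-1*4 - 5*l(-5, 2)) = 86*(-1*4 - (-5)/(-5)) = 86*(-4 - (-5)*(-1)/5) = 86*(-4 - 5*⅕) = 86*(-4 - 1) = 86*(-5) = -430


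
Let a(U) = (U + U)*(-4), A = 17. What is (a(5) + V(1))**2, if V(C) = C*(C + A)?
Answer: 484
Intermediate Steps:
V(C) = C*(17 + C) (V(C) = C*(C + 17) = C*(17 + C))
a(U) = -8*U (a(U) = (2*U)*(-4) = -8*U)
(a(5) + V(1))**2 = (-8*5 + 1*(17 + 1))**2 = (-40 + 1*18)**2 = (-40 + 18)**2 = (-22)**2 = 484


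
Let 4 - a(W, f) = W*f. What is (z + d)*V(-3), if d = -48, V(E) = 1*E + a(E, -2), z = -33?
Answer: 405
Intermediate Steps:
a(W, f) = 4 - W*f
V(E) = 4 + 3*E (V(E) = 1*E + (4 - 1*E*(-2)) = E + (4 + 2*E) = 4 + 3*E)
(z + d)*V(-3) = (-33 - 48)*(4 + 3*(-3)) = -81*(4 - 9) = -81*(-5) = 405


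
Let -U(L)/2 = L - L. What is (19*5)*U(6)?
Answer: 0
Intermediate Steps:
U(L) = 0 (U(L) = -2*(L - L) = -2*0 = 0)
(19*5)*U(6) = (19*5)*0 = 95*0 = 0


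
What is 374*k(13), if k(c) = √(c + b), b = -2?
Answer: 374*√11 ≈ 1240.4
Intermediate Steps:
k(c) = √(-2 + c) (k(c) = √(c - 2) = √(-2 + c))
374*k(13) = 374*√(-2 + 13) = 374*√11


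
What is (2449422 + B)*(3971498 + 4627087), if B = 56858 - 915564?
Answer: 13677906736860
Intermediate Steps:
B = -858706
(2449422 + B)*(3971498 + 4627087) = (2449422 - 858706)*(3971498 + 4627087) = 1590716*8598585 = 13677906736860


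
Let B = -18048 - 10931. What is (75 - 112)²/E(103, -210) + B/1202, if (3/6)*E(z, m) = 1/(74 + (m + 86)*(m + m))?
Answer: 42910665447/1202 ≈ 3.5699e+7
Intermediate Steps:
B = -28979
E(z, m) = 2/(74 + 2*m*(86 + m)) (E(z, m) = 2/(74 + (m + 86)*(m + m)) = 2/(74 + (86 + m)*(2*m)) = 2/(74 + 2*m*(86 + m)))
(75 - 112)²/E(103, -210) + B/1202 = (75 - 112)²/(1/(37 + (-210)² + 86*(-210))) - 28979/1202 = (-37)²/(1/(37 + 44100 - 18060)) - 28979*1/1202 = 1369/(1/26077) - 28979/1202 = 1369*26077 - 28979/1202 = 35699413 - 28979/1202 = 42910665447/1202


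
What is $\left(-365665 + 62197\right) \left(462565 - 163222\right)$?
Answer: $-90841021524$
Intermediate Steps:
$\left(-365665 + 62197\right) \left(462565 - 163222\right) = \left(-303468\right) 299343 = -90841021524$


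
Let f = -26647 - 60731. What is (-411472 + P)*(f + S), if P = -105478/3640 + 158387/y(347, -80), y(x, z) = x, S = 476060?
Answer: -7207026681319399/45110 ≈ -1.5977e+11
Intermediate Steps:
f = -87378
P = 269963907/631540 (P = -105478/3640 + 158387/347 = -105478*1/3640 + 158387*(1/347) = -52739/1820 + 158387/347 = 269963907/631540 ≈ 427.47)
(-411472 + P)*(f + S) = (-411472 + 269963907/631540)*(-87378 + 476060) = -259591062973/631540*388682 = -7207026681319399/45110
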